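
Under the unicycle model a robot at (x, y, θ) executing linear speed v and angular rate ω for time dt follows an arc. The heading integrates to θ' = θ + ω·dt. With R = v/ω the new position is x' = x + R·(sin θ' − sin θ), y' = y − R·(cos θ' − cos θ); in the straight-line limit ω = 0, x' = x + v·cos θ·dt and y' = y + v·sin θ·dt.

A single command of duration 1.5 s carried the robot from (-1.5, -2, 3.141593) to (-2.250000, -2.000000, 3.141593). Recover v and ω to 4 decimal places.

v = 0.5000, ω = 0.0000

Δθ = 3.141593 − 3.141593 = 0.000000
ω = Δθ/dt = 0.000000/1.5 = 0.0000
ω = 0 → v = (Δx·cos θ + Δy·sin θ)/dt = 0.5000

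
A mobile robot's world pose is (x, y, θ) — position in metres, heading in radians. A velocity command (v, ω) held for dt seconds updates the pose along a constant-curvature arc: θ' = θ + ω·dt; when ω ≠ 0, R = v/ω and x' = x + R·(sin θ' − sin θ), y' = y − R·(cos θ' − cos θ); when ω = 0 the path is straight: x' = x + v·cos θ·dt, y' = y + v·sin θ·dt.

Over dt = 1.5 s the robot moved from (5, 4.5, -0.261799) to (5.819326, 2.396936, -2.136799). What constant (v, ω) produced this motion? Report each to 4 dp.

v = 1.7500, ω = -1.2500

Δθ = -2.136799 − -0.261799 = -1.875000
ω = Δθ/dt = -1.875000/1.5 = -1.2500
R = −Δy/(cos θ' − cos θ) = -1.4000
v = R·ω = -1.4000·-1.2500 = 1.7500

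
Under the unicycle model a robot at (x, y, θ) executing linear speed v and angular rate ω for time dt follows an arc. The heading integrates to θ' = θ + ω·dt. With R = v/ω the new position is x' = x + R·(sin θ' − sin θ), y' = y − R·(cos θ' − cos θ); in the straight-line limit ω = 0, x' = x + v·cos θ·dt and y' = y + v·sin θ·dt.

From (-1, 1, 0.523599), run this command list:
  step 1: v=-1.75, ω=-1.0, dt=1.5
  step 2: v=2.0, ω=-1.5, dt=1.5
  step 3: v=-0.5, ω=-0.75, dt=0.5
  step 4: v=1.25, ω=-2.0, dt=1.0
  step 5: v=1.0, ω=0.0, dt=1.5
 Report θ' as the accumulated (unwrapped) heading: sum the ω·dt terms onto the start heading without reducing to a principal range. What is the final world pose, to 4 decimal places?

(-3.2549, 1.3841, -5.6014)

step 1: θ'=-0.9764 (R=1.7500) → pose (-3.3249, 1.5355, -0.9764)
step 2: θ'=-3.2264 (R=-1.3333) → pose (-4.5424, -0.5397, -3.2264)
step 3: θ'=-3.6014 (R=0.6667) → pose (-4.3031, -0.6065, -3.6014)
step 4: θ'=-5.6014 (R=-0.6250) → pose (-4.4196, 0.4388, -5.6014)
step 5: θ'=-5.6014 (straight) → pose (-3.2549, 1.3841, -5.6014)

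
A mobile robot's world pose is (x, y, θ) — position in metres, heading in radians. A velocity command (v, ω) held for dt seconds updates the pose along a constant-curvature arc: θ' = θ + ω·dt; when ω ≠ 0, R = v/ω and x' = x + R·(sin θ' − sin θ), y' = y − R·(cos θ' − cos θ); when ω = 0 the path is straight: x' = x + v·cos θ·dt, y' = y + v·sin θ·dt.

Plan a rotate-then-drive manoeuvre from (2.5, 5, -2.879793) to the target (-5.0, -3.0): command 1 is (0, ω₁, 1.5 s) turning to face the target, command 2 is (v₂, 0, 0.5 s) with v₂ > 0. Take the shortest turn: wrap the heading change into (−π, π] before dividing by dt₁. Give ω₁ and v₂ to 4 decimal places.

ω₁ = 0.3706, v₂ = 21.9317

heading to target = atan2(-3−5, -5−2.5) = -2.3239
Δθ = wrap(-2.3239 − -2.8798) = 0.5558; ω₁ = Δθ/dt₁ = 0.3706
distance = √((-5−2.5)² + (-3−5)²) = 10.9659; v₂ = distance/dt₂ = 21.9317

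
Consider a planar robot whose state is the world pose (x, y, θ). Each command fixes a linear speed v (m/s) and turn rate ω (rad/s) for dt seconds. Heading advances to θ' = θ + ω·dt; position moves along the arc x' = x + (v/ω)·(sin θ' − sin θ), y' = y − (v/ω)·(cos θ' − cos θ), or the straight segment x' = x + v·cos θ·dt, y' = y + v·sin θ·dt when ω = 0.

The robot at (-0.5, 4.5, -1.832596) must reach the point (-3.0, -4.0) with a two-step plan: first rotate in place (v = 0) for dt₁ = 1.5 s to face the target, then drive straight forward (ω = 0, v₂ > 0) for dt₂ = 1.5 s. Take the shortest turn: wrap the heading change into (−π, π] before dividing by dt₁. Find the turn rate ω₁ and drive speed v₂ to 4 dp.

ω₁ = -0.0162, v₂ = 5.9067

heading to target = atan2(-4−4.5, -3−-0.5) = -1.8568
Δθ = wrap(-1.8568 − -1.8326) = -0.0243; ω₁ = Δθ/dt₁ = -0.0162
distance = √((-3−-0.5)² + (-4−4.5)²) = 8.8600; v₂ = distance/dt₂ = 5.9067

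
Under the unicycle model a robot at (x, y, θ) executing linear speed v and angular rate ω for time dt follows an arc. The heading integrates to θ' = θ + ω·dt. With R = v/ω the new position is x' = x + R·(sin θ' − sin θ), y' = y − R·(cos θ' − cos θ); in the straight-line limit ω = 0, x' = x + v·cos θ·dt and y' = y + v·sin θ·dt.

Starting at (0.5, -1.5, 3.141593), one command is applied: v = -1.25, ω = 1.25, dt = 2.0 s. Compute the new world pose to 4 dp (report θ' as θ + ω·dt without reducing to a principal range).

θ' = 3.1416 + 1.25·2.0 = 5.6416
R = v/ω = -1.25/1.25 = -1.0000
x' = 0.5 + -1.0000·(sin 5.6416 − sin 3.1416) = 1.0985
y' = -1.5 − -1.0000·(cos 5.6416 − cos 3.1416) = 0.3011

(1.0985, 0.3011, 5.6416)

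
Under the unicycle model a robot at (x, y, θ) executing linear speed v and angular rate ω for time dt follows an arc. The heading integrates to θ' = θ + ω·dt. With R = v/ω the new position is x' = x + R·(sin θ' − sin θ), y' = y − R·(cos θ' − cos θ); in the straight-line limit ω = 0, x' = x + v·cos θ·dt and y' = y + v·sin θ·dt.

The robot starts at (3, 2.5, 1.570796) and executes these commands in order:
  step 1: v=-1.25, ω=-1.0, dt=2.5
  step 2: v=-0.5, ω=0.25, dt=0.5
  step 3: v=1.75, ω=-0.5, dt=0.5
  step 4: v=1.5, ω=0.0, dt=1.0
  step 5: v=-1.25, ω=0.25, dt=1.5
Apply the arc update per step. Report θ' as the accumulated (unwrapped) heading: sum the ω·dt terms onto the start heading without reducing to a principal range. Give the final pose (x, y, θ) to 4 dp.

(0.6434, 1.3597, -0.6792)

step 1: θ'=-0.9292 (R=1.2500) → pose (0.7486, 1.7519, -0.9292)
step 2: θ'=-0.8042 (R=-2.0000) → pose (0.5868, 1.9423, -0.8042)
step 3: θ'=-1.0542 (R=-3.5000) → pose (1.1091, 1.2432, -1.0542)
step 4: θ'=-1.0542 (straight) → pose (1.8500, -0.0611, -1.0542)
step 5: θ'=-0.6792 (R=-5.0000) → pose (0.6434, 1.3597, -0.6792)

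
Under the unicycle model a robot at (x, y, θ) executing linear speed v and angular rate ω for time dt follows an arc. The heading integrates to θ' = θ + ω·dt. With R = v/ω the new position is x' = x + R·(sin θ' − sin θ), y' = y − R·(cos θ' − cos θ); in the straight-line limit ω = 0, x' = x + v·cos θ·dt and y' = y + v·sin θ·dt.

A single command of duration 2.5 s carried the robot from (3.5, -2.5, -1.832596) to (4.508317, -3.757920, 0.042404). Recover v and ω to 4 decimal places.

v = 0.7500, ω = 0.7500

Δθ = 0.042404 − -1.832596 = 1.875000
ω = Δθ/dt = 1.875000/2.5 = 0.7500
R = −Δy/(cos θ' − cos θ) = 1.0000
v = R·ω = 1.0000·0.7500 = 0.7500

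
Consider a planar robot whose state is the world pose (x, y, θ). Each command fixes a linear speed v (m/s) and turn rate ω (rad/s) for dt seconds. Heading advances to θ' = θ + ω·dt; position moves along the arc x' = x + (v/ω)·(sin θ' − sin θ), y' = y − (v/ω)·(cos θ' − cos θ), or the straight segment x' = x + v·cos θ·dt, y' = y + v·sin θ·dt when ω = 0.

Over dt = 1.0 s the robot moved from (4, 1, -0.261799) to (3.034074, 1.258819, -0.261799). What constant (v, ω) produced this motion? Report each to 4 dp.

Δθ = -0.261799 − -0.261799 = 0.000000
ω = Δθ/dt = 0.000000/1.0 = 0.0000
ω = 0 → v = (Δx·cos θ + Δy·sin θ)/dt = -1.0000

v = -1.0000, ω = 0.0000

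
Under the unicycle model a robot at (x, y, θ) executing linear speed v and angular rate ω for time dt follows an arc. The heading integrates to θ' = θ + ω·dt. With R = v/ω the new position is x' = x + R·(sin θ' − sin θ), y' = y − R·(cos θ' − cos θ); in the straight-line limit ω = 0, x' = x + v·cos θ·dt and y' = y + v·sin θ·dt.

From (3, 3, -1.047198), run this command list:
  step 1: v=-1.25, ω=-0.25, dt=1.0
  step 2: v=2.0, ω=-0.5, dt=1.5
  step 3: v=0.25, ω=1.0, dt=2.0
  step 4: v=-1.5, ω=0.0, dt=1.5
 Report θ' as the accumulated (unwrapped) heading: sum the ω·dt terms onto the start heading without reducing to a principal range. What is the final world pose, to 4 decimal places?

(0.1824, 0.9757, -0.0472)

step 1: θ'=-1.2972 (R=5.0000) → pose (2.5161, 4.1490, -1.2972)
step 2: θ'=-2.0472 (R=-4.0000) → pose (2.2195, 1.2339, -2.0472)
step 3: θ'=-0.0472 (R=0.2500) → pose (2.4299, 0.8695, -0.0472)
step 4: θ'=-0.0472 (straight) → pose (0.1824, 0.9757, -0.0472)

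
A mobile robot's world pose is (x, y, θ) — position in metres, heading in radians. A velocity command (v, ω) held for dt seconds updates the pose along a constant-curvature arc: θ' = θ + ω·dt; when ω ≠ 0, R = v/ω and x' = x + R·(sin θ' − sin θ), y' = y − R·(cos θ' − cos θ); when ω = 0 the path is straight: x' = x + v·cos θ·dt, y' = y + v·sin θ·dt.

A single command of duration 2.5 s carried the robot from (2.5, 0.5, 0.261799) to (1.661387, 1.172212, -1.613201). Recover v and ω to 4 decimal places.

v = -0.5000, ω = -0.7500

Δθ = -1.613201 − 0.261799 = -1.875000
ω = Δθ/dt = -1.875000/2.5 = -0.7500
R = Δx/(sin θ' − sin θ) = 0.6667
v = R·ω = 0.6667·-0.7500 = -0.5000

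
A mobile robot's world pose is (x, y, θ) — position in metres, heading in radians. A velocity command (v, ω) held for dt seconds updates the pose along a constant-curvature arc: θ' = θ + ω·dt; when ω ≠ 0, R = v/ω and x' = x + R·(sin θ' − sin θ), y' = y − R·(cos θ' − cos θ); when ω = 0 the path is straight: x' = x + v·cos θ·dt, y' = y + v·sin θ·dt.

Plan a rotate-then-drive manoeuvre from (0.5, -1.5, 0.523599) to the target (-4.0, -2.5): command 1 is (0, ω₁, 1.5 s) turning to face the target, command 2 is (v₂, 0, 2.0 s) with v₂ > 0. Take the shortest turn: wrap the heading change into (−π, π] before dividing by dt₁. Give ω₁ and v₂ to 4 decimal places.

heading to target = atan2(-2.5−-1.5, -4−0.5) = -2.9229
Δθ = wrap(-2.9229 − 0.5236) = 2.8367; ω₁ = Δθ/dt₁ = 1.8911
distance = √((-4−0.5)² + (-2.5−-1.5)²) = 4.6098; v₂ = distance/dt₂ = 2.3049

ω₁ = 1.8911, v₂ = 2.3049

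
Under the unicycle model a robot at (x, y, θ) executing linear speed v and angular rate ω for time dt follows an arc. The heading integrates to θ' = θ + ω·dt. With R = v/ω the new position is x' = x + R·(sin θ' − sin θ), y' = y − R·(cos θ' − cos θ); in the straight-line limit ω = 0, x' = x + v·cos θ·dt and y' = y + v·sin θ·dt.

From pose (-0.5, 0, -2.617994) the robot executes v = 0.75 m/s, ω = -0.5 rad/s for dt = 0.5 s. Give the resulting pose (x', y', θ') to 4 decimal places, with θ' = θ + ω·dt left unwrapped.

(-0.8447, -0.1452, -2.8680)

θ' = -2.6180 + -0.5·0.5 = -2.8680
R = v/ω = 0.75/-0.5 = -1.5000
x' = -0.5 + -1.5000·(sin -2.8680 − sin -2.6180) = -0.8447
y' = 0 − -1.5000·(cos -2.8680 − cos -2.6180) = -0.1452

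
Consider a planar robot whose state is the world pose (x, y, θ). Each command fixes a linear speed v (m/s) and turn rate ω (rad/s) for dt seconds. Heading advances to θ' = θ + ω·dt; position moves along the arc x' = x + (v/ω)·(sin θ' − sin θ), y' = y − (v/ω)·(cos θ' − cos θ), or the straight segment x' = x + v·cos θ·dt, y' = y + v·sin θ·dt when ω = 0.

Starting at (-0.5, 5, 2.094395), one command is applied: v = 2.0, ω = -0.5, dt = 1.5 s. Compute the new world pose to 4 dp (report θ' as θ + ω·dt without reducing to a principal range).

θ' = 2.0944 + -0.5·1.5 = 1.3444
R = v/ω = 2.0/-0.5 = -4.0000
x' = -0.5 + -4.0000·(sin 1.3444 − sin 2.0944) = -0.9338
y' = 5 − -4.0000·(cos 1.3444 − cos 2.0944) = 7.8979

(-0.9338, 7.8979, 1.3444)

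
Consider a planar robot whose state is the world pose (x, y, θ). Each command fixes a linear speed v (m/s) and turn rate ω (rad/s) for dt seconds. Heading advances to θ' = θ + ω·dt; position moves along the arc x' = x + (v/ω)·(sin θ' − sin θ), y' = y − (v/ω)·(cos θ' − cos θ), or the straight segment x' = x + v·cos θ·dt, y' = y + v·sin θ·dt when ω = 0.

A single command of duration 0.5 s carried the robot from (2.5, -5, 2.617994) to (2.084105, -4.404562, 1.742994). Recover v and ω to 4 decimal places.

Δθ = 1.742994 − 2.617994 = -0.875000
ω = Δθ/dt = -0.875000/0.5 = -1.7500
R = −Δy/(cos θ' − cos θ) = -0.8571
v = R·ω = -0.8571·-1.7500 = 1.5000

v = 1.5000, ω = -1.7500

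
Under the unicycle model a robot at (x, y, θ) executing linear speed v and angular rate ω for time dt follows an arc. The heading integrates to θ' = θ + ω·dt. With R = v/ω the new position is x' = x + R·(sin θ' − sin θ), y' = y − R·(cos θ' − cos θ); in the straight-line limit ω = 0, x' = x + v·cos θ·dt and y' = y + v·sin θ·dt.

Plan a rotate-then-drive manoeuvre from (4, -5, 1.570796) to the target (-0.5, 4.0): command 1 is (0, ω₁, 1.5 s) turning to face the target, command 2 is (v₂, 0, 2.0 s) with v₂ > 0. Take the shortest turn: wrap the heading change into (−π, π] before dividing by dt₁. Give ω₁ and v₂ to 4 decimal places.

ω₁ = 0.3091, v₂ = 5.0312

heading to target = atan2(4−-5, -0.5−4) = 2.0344
Δθ = wrap(2.0344 − 1.5708) = 0.4636; ω₁ = Δθ/dt₁ = 0.3091
distance = √((-0.5−4)² + (4−-5)²) = 10.0623; v₂ = distance/dt₂ = 5.0312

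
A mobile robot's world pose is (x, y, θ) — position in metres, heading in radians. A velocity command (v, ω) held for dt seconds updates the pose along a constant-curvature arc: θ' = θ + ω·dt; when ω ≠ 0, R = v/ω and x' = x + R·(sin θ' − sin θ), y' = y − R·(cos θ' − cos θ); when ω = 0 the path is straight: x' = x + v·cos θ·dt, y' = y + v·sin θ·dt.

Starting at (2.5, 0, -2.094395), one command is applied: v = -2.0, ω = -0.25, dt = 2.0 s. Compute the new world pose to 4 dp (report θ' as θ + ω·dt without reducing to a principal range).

(5.2658, 2.8319, -2.5944)

θ' = -2.0944 + -0.25·2.0 = -2.5944
R = v/ω = -2.0/-0.25 = 8.0000
x' = 2.5 + 8.0000·(sin -2.5944 − sin -2.0944) = 5.2658
y' = 0 − 8.0000·(cos -2.5944 − cos -2.0944) = 2.8319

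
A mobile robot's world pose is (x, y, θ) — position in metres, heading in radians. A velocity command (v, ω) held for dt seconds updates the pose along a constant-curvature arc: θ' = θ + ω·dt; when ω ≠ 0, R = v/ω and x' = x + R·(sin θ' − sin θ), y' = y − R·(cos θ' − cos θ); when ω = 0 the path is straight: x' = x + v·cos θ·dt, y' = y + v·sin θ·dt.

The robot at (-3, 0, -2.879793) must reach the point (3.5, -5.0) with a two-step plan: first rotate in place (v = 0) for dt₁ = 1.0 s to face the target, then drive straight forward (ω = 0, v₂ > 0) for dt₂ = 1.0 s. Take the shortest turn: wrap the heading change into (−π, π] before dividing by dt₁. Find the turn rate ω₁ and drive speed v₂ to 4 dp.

heading to target = atan2(-5−0, 3.5−-3) = -0.6557
Δθ = wrap(-0.6557 − -2.8798) = 2.2241; ω₁ = Δθ/dt₁ = 2.2241
distance = √((3.5−-3)² + (-5−0)²) = 8.2006; v₂ = distance/dt₂ = 8.2006

ω₁ = 2.2241, v₂ = 8.2006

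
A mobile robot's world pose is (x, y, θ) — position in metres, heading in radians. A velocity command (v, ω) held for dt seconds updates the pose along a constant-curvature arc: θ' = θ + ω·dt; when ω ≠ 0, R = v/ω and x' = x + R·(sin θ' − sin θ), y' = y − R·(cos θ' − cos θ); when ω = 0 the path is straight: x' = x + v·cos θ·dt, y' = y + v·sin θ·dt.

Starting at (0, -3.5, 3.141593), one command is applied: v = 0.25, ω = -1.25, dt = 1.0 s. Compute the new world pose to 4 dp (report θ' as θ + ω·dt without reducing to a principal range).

θ' = 3.1416 + -1.25·1.0 = 1.8916
R = v/ω = 0.25/-1.25 = -0.2000
x' = 0 + -0.2000·(sin 1.8916 − sin 3.1416) = -0.1898
y' = -3.5 − -0.2000·(cos 1.8916 − cos 3.1416) = -3.3631

(-0.1898, -3.3631, 1.8916)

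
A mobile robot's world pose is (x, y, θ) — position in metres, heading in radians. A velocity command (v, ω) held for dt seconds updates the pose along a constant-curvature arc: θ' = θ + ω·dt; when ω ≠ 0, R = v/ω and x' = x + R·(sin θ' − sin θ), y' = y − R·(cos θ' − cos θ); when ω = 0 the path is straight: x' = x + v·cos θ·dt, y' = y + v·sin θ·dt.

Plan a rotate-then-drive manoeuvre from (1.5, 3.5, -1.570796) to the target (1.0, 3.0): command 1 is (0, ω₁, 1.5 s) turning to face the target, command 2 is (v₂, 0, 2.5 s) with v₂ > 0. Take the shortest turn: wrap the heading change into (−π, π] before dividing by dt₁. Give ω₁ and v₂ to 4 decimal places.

heading to target = atan2(3−3.5, 1−1.5) = -2.3562
Δθ = wrap(-2.3562 − -1.5708) = -0.7854; ω₁ = Δθ/dt₁ = -0.5236
distance = √((1−1.5)² + (3−3.5)²) = 0.7071; v₂ = distance/dt₂ = 0.2828

ω₁ = -0.5236, v₂ = 0.2828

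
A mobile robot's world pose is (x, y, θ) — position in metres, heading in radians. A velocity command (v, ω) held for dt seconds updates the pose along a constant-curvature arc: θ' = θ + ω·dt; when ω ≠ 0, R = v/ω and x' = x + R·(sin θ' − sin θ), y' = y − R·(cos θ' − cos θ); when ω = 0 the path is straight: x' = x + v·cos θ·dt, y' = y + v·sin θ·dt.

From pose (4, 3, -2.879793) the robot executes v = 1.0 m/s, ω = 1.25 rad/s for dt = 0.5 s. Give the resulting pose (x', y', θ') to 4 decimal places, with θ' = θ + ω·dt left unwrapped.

θ' = -2.8798 + 1.25·0.5 = -2.2548
R = v/ω = 1.0/1.25 = 0.8000
x' = 4 + 0.8000·(sin -2.2548 − sin -2.8798) = 3.5870
y' = 3 − 0.8000·(cos -2.2548 − cos -2.8798) = 2.7328

(3.5870, 2.7328, -2.2548)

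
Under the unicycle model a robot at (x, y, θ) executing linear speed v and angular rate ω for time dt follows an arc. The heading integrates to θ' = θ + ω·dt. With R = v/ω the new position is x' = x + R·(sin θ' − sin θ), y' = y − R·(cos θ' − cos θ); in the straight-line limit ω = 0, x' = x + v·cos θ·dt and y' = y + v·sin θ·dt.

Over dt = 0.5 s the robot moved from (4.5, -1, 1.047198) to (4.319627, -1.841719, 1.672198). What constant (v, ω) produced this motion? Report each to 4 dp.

Δθ = 1.672198 − 1.047198 = 0.625000
ω = Δθ/dt = 0.625000/0.5 = 1.2500
R = −Δy/(cos θ' − cos θ) = -1.4000
v = R·ω = -1.4000·1.2500 = -1.7500

v = -1.7500, ω = 1.2500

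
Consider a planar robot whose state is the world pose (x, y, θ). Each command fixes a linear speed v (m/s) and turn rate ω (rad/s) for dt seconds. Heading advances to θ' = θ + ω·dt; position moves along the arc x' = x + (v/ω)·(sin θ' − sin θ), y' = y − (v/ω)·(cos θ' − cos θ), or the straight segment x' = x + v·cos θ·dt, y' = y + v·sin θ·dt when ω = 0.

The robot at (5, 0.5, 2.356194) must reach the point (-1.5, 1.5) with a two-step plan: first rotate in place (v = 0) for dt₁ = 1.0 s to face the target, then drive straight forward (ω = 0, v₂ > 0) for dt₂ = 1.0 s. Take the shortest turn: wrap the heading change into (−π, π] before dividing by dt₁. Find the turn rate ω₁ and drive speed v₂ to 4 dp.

ω₁ = 0.6327, v₂ = 6.5765

heading to target = atan2(1.5−0.5, -1.5−5) = 2.9889
Δθ = wrap(2.9889 − 2.3562) = 0.6327; ω₁ = Δθ/dt₁ = 0.6327
distance = √((-1.5−5)² + (1.5−0.5)²) = 6.5765; v₂ = distance/dt₂ = 6.5765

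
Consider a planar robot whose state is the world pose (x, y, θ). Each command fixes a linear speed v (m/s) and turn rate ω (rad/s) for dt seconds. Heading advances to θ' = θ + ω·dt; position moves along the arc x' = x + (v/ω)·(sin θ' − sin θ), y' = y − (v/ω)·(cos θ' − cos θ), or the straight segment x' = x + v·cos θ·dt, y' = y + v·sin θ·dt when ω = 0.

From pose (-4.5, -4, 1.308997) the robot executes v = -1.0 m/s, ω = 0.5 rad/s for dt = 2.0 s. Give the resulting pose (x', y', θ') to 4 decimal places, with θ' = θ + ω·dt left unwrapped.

(-4.0475, -5.8636, 2.3090)

θ' = 1.3090 + 0.5·2.0 = 2.3090
R = v/ω = -1.0/0.5 = -2.0000
x' = -4.5 + -2.0000·(sin 2.3090 − sin 1.3090) = -4.0475
y' = -4 − -2.0000·(cos 2.3090 − cos 1.3090) = -5.8636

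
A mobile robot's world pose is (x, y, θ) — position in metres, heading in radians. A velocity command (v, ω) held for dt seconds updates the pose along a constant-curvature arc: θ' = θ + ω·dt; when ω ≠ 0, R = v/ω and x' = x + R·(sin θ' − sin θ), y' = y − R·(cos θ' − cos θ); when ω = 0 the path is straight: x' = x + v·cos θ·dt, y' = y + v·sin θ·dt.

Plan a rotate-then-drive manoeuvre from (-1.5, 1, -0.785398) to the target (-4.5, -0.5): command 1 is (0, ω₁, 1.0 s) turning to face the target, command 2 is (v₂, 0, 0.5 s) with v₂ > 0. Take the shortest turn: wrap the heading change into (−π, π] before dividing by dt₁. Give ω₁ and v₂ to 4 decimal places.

ω₁ = -1.8925, v₂ = 6.7082

heading to target = atan2(-0.5−1, -4.5−-1.5) = -2.6779
Δθ = wrap(-2.6779 − -0.7854) = -1.8925; ω₁ = Δθ/dt₁ = -1.8925
distance = √((-4.5−-1.5)² + (-0.5−1)²) = 3.3541; v₂ = distance/dt₂ = 6.7082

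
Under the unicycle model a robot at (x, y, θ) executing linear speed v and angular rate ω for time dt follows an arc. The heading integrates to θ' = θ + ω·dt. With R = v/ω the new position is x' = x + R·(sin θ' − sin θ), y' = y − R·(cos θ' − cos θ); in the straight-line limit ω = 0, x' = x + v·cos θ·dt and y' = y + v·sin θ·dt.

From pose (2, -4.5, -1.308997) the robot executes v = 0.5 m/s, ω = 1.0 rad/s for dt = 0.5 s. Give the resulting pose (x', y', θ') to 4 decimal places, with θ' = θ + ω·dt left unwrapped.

(2.1212, -4.7157, -0.8090)

θ' = -1.3090 + 1.0·0.5 = -0.8090
R = v/ω = 0.5/1.0 = 0.5000
x' = 2 + 0.5000·(sin -0.8090 − sin -1.3090) = 2.1212
y' = -4.5 − 0.5000·(cos -0.8090 − cos -1.3090) = -4.7157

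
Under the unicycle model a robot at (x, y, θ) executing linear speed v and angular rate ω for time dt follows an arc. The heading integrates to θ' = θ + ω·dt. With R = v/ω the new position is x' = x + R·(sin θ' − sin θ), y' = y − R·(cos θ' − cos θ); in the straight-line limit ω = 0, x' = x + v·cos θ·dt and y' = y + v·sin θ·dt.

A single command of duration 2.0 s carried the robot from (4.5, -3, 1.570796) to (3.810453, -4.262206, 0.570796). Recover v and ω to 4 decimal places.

v = -0.7500, ω = -0.5000

Δθ = 0.570796 − 1.570796 = -1.000000
ω = Δθ/dt = -1.000000/2.0 = -0.5000
R = −Δy/(cos θ' − cos θ) = 1.5000
v = R·ω = 1.5000·-0.5000 = -0.7500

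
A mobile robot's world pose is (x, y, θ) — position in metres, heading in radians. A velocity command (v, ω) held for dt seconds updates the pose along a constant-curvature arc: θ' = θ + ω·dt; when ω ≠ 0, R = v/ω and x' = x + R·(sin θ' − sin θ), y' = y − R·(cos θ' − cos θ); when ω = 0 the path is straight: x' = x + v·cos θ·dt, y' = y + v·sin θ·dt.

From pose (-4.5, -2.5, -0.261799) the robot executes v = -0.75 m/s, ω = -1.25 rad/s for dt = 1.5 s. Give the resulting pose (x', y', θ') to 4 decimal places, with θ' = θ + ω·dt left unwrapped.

(-4.8511, -1.5987, -2.1368)

θ' = -0.2618 + -1.25·1.5 = -2.1368
R = v/ω = -0.75/-1.25 = 0.6000
x' = -4.5 + 0.6000·(sin -2.1368 − sin -0.2618) = -4.8511
y' = -2.5 − 0.6000·(cos -2.1368 − cos -0.2618) = -1.5987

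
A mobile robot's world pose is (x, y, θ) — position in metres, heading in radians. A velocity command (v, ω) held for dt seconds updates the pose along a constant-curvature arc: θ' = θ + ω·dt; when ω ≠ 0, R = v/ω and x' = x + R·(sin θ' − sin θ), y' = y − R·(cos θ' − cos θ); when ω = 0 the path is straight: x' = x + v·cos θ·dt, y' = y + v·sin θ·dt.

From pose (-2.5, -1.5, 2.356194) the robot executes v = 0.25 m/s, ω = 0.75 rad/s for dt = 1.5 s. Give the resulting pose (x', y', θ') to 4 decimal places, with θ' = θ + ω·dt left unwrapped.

θ' = 2.3562 + 0.75·1.5 = 3.4812
R = v/ω = 0.25/0.75 = 0.3333
x' = -2.5 + 0.3333·(sin 3.4812 − sin 2.3562) = -2.8467
y' = -1.5 − 0.3333·(cos 3.4812 − cos 2.3562) = -1.4214

(-2.8467, -1.4214, 3.4812)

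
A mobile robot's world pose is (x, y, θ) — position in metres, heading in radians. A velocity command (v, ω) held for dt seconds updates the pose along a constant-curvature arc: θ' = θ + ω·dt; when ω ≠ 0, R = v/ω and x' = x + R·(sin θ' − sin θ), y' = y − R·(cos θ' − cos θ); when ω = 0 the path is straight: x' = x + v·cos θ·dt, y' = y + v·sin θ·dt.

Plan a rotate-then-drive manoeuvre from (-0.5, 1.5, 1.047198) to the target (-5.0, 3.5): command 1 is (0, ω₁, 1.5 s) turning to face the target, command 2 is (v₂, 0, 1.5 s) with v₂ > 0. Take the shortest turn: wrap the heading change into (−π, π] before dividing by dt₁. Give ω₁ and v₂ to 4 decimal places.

ω₁ = 1.1174, v₂ = 3.2830

heading to target = atan2(3.5−1.5, -5−-0.5) = 2.7234
Δθ = wrap(2.7234 − 1.0472) = 1.6762; ω₁ = Δθ/dt₁ = 1.1174
distance = √((-5−-0.5)² + (3.5−1.5)²) = 4.9244; v₂ = distance/dt₂ = 3.2830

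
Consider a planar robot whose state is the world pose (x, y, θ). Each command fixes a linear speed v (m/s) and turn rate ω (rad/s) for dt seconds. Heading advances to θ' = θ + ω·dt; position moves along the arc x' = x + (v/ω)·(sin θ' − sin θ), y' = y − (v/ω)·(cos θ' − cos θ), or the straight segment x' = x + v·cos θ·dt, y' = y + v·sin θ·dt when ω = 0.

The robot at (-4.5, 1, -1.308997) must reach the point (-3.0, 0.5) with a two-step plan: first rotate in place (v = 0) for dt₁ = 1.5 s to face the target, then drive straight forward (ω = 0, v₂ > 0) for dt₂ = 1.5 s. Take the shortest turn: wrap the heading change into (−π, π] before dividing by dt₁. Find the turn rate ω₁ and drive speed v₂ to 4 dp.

heading to target = atan2(0.5−1, -3−-4.5) = -0.3218
Δθ = wrap(-0.3218 − -1.3090) = 0.9872; ω₁ = Δθ/dt₁ = 0.6582
distance = √((-3−-4.5)² + (0.5−1)²) = 1.5811; v₂ = distance/dt₂ = 1.0541

ω₁ = 0.6582, v₂ = 1.0541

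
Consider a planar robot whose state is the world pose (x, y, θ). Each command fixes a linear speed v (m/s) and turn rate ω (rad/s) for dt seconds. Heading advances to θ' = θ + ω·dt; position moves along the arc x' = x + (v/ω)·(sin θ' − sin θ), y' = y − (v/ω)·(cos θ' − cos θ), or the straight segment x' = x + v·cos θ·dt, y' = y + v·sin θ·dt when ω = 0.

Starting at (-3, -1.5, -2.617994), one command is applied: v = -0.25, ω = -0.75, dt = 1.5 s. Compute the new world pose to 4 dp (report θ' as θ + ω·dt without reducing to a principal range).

θ' = -2.6180 + -0.75·1.5 = -3.7430
R = v/ω = -0.25/-0.75 = 0.3333
x' = -3 + 0.3333·(sin -3.7430 − sin -2.6180) = -2.6447
y' = -1.5 − 0.3333·(cos -3.7430 − cos -2.6180) = -1.5138

(-2.6447, -1.5138, -3.7430)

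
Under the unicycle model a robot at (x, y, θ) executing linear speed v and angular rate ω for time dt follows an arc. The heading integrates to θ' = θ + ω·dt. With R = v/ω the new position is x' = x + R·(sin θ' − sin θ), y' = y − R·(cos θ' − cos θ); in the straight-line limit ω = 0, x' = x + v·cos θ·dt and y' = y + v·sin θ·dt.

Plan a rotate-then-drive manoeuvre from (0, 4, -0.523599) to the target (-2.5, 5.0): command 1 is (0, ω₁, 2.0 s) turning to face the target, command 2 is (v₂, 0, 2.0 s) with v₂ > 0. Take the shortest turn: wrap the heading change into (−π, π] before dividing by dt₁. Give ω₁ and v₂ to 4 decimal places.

heading to target = atan2(5−4, -2.5−0) = 2.7611
Δθ = wrap(2.7611 − -0.5236) = -2.9985; ω₁ = Δθ/dt₁ = -1.4993
distance = √((-2.5−0)² + (5−4)²) = 2.6926; v₂ = distance/dt₂ = 1.3463

ω₁ = -1.4993, v₂ = 1.3463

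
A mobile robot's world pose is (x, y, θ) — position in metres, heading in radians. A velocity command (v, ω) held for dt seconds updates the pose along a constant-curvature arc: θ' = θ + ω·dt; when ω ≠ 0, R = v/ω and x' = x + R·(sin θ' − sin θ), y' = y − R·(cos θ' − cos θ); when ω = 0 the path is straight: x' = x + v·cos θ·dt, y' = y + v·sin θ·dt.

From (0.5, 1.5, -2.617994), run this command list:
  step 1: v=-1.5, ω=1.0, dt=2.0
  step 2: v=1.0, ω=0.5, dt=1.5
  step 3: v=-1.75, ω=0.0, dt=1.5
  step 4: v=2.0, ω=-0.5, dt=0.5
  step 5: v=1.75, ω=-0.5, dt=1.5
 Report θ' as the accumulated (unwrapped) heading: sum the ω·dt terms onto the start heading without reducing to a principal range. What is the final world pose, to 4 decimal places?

(2.6950, 2.1172, -0.8680)

step 1: θ'=-0.6180 (R=-1.5000) → pose (0.6191, 4.0216, -0.6180)
step 2: θ'=0.1320 (R=2.0000) → pose (2.0412, 3.6691, 0.1320)
step 3: θ'=0.1320 (straight) → pose (-0.5610, 3.3236, 0.1320)
step 4: θ'=-0.1180 (R=-4.0000) → pose (0.4364, 3.3306, -0.1180)
step 5: θ'=-0.8680 (R=-3.5000) → pose (2.6950, 2.1172, -0.8680)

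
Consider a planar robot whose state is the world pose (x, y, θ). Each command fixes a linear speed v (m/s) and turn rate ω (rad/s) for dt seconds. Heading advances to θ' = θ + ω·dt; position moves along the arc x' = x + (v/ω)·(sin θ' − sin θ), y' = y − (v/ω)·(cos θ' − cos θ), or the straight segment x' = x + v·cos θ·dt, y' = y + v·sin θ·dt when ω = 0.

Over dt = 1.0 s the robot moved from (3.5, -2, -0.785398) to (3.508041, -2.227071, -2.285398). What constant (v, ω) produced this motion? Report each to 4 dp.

Δθ = -2.285398 − -0.785398 = -1.500000
ω = Δθ/dt = -1.500000/1.0 = -1.5000
R = −Δy/(cos θ' − cos θ) = -0.1667
v = R·ω = -0.1667·-1.5000 = 0.2500

v = 0.2500, ω = -1.5000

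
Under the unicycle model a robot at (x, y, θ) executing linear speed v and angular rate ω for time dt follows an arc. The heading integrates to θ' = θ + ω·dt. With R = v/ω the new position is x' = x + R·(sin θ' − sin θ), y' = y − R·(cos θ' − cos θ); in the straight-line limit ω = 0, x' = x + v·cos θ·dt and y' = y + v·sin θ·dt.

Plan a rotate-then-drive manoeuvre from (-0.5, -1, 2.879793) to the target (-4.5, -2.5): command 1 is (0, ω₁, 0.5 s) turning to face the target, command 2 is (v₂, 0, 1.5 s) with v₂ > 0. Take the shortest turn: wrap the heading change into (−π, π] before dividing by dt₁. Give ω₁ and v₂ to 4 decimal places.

heading to target = atan2(-2.5−-1, -4.5−-0.5) = -2.7828
Δθ = wrap(-2.7828 − 2.8798) = 0.6206; ω₁ = Δθ/dt₁ = 1.2411
distance = √((-4.5−-0.5)² + (-2.5−-1)²) = 4.2720; v₂ = distance/dt₂ = 2.8480

ω₁ = 1.2411, v₂ = 2.8480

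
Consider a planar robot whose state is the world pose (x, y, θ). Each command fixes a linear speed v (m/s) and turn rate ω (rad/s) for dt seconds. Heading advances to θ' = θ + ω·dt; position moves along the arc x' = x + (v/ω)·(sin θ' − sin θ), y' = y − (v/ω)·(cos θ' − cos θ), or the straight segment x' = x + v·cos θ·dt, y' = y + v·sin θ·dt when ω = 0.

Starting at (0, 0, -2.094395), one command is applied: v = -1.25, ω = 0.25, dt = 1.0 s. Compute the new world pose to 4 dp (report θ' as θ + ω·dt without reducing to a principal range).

θ' = -2.0944 + 0.25·1.0 = -1.8444
R = v/ω = -1.25/0.25 = -5.0000
x' = 0 + -5.0000·(sin -1.8444 − sin -2.0944) = 0.4839
y' = 0 − -5.0000·(cos -1.8444 − cos -2.0944) = 1.1490

(0.4839, 1.1490, -1.8444)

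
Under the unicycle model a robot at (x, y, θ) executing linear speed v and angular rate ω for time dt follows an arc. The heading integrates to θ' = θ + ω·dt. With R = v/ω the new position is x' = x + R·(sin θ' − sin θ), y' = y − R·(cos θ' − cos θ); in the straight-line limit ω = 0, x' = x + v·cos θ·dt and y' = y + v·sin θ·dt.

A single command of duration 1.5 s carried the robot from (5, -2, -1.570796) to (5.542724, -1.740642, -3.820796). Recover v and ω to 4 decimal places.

Δθ = -3.820796 − -1.570796 = -2.250000
ω = Δθ/dt = -2.250000/1.5 = -1.5000
R = Δx/(sin θ' − sin θ) = 0.3333
v = R·ω = 0.3333·-1.5000 = -0.5000

v = -0.5000, ω = -1.5000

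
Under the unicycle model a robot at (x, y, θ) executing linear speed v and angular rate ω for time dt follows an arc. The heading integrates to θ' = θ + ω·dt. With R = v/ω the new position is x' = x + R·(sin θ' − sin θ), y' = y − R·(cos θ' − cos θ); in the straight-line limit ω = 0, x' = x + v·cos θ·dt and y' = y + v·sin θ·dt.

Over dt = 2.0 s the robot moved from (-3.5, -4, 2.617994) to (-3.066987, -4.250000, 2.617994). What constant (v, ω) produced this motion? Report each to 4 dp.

Δθ = 2.617994 − 2.617994 = 0.000000
ω = Δθ/dt = 0.000000/2.0 = 0.0000
ω = 0 → v = (Δx·cos θ + Δy·sin θ)/dt = -0.2500

v = -0.2500, ω = 0.0000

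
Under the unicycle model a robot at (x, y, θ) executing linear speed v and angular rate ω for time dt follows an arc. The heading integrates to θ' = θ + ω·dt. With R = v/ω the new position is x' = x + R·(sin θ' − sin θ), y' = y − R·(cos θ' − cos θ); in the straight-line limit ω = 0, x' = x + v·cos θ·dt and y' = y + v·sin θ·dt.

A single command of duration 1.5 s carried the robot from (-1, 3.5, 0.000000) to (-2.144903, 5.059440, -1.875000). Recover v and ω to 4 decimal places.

Δθ = -1.875000 − 0.000000 = -1.875000
ω = Δθ/dt = -1.875000/1.5 = -1.2500
R = −Δy/(cos θ' − cos θ) = 1.2000
v = R·ω = 1.2000·-1.2500 = -1.5000

v = -1.5000, ω = -1.2500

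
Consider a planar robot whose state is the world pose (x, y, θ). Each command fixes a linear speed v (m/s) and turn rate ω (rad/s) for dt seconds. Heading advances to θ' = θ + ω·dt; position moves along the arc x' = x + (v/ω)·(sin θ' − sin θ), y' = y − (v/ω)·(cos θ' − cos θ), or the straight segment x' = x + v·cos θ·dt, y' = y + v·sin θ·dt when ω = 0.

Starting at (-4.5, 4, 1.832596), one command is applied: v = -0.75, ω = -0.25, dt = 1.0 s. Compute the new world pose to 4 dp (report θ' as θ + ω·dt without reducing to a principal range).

θ' = 1.8326 + -0.25·1.0 = 1.5826
R = v/ω = -0.75/-0.25 = 3.0000
x' = -4.5 + 3.0000·(sin 1.5826 − sin 1.8326) = -4.3980
y' = 4 − 3.0000·(cos 1.5826 − cos 1.8326) = 3.2589

(-4.3980, 3.2589, 1.5826)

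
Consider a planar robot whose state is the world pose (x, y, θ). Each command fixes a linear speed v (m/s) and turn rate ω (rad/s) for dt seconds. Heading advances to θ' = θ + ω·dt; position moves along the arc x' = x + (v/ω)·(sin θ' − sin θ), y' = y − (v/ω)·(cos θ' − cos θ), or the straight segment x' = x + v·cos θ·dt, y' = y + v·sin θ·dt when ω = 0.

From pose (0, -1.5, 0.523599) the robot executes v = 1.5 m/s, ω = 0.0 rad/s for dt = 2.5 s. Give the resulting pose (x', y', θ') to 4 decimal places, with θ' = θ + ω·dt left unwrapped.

(3.2476, 0.3750, 0.5236)

θ' = 0.5236 + 0.0·2.5 = 0.5236
ω = 0 → straight: x' = 0 + 1.5·cos(0.5236)·2.5 = 3.2476
y' = -1.5 + 1.5·sin(0.5236)·2.5 = 0.3750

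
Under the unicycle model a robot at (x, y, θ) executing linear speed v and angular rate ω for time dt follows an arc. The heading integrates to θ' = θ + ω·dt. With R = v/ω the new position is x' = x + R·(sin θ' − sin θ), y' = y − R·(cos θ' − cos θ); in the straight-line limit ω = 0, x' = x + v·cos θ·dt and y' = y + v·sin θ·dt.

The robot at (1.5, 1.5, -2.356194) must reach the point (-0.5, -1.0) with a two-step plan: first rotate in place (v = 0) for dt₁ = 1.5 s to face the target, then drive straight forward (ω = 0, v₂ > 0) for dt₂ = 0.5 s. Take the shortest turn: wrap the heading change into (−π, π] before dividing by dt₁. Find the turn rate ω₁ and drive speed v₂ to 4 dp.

heading to target = atan2(-1−1.5, -0.5−1.5) = -2.2455
Δθ = wrap(-2.2455 − -2.3562) = 0.1107; ω₁ = Δθ/dt₁ = 0.0738
distance = √((-0.5−1.5)² + (-1−1.5)²) = 3.2016; v₂ = distance/dt₂ = 6.4031

ω₁ = 0.0738, v₂ = 6.4031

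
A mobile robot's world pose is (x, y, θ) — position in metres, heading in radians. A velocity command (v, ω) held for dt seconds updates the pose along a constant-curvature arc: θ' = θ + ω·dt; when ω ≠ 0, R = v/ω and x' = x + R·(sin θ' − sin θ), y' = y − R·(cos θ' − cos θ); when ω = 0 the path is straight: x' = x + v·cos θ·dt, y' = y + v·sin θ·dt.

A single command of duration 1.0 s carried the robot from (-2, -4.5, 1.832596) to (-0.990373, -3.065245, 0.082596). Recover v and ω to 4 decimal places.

Δθ = 0.082596 − 1.832596 = -1.750000
ω = Δθ/dt = -1.750000/1.0 = -1.7500
R = −Δy/(cos θ' − cos θ) = -1.1429
v = R·ω = -1.1429·-1.7500 = 2.0000

v = 2.0000, ω = -1.7500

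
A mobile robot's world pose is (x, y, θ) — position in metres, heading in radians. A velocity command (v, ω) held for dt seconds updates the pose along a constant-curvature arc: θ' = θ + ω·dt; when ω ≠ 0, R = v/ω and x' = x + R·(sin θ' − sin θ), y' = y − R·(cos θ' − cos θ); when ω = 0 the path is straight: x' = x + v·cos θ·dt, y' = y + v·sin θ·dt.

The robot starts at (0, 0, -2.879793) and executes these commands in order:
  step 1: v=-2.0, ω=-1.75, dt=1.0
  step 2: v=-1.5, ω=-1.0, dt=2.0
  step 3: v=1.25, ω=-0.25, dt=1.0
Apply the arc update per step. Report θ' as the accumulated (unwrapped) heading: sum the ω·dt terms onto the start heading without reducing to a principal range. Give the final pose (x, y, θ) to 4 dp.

step 1: θ'=-4.6298 (R=1.1429) → pose (1.4348, -1.0096, -4.6298)
step 2: θ'=-6.6298 (R=1.5000) → pose (-0.5697, -2.5442, -6.6298)
step 3: θ'=-6.8798 (R=-5.0000) → pose (0.5410, -3.1106, -6.8798)

(0.5410, -3.1106, -6.8798)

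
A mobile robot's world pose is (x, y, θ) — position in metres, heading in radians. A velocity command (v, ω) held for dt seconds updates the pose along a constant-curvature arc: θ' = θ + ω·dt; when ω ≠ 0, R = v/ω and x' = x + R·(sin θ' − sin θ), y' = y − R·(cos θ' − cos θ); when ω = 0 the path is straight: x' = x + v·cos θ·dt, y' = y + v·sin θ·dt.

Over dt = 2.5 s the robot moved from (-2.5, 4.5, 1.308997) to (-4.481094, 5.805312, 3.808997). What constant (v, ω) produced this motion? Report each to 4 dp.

Δθ = 3.808997 − 1.308997 = 2.500000
ω = Δθ/dt = 2.500000/2.5 = 1.0000
R = Δx/(sin θ' − sin θ) = 1.2500
v = R·ω = 1.2500·1.0000 = 1.2500

v = 1.2500, ω = 1.0000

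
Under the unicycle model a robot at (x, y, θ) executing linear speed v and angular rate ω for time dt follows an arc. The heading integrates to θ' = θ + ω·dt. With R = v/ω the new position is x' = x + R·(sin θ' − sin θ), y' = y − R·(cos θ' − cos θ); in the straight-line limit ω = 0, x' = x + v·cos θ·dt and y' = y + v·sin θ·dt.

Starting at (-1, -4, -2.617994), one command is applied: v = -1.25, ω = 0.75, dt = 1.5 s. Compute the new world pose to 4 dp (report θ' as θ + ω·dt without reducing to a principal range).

θ' = -2.6180 + 0.75·1.5 = -1.4930
R = v/ω = -1.25/0.75 = -1.6667
x' = -1 + -1.6667·(sin -1.4930 − sin -2.6180) = -0.1717
y' = -4 − -1.6667·(cos -1.4930 − cos -2.6180) = -2.4271

(-0.1717, -2.4271, -1.4930)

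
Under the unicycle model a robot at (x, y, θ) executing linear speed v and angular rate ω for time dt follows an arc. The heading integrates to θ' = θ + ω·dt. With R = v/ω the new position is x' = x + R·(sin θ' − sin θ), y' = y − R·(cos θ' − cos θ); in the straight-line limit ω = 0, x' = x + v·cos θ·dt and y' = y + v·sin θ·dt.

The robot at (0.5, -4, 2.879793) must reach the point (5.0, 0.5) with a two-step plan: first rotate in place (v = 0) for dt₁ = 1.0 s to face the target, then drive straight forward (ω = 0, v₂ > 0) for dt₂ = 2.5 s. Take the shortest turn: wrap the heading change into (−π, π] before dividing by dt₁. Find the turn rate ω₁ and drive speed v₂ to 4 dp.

heading to target = atan2(0.5−-4, 5−0.5) = 0.7854
Δθ = wrap(0.7854 − 2.8798) = -2.0944; ω₁ = Δθ/dt₁ = -2.0944
distance = √((5−0.5)² + (0.5−-4)²) = 6.3640; v₂ = distance/dt₂ = 2.5456

ω₁ = -2.0944, v₂ = 2.5456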